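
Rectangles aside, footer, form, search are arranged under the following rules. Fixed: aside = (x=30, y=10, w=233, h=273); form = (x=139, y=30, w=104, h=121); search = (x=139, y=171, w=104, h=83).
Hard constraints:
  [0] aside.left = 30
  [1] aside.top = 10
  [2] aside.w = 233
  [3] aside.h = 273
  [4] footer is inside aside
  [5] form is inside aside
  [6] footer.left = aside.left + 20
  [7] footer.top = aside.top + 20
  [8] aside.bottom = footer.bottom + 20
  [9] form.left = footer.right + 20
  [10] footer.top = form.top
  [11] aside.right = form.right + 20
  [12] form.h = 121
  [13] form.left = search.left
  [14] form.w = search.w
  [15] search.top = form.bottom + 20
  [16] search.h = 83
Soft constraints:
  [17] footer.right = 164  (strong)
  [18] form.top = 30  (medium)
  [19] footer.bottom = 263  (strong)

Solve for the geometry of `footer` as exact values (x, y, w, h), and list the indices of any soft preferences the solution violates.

1. footer.x = 50  [footer.left = aside.left + 20]
2. footer.y = 30  [footer.top = aside.top + 20]
3. footer.h = 233  [aside.bottom = footer.bottom + 20]
4. footer.w = 69  [form.left = footer.right + 20]

footer = (x=50, y=30, w=69, h=233)
violated soft preferences: 17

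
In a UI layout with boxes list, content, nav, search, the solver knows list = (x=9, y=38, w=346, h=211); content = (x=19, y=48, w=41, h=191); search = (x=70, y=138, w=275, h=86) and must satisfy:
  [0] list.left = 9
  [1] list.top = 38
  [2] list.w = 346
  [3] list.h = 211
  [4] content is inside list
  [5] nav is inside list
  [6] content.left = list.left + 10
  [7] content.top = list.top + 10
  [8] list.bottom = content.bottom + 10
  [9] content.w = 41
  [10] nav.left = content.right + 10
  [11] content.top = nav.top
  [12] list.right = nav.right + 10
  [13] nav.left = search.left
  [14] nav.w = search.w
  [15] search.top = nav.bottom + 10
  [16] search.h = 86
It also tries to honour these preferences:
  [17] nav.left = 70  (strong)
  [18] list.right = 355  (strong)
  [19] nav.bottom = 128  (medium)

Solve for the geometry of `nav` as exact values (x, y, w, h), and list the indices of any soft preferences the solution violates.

1. nav.x = 70  [nav.left = content.right + 10]
2. nav.y = 48  [content.top = nav.top]
3. nav.w = 275  [list.right = nav.right + 10]
4. nav.h = 80  [search.top = nav.bottom + 10]

nav = (x=70, y=48, w=275, h=80)
violated soft preferences: none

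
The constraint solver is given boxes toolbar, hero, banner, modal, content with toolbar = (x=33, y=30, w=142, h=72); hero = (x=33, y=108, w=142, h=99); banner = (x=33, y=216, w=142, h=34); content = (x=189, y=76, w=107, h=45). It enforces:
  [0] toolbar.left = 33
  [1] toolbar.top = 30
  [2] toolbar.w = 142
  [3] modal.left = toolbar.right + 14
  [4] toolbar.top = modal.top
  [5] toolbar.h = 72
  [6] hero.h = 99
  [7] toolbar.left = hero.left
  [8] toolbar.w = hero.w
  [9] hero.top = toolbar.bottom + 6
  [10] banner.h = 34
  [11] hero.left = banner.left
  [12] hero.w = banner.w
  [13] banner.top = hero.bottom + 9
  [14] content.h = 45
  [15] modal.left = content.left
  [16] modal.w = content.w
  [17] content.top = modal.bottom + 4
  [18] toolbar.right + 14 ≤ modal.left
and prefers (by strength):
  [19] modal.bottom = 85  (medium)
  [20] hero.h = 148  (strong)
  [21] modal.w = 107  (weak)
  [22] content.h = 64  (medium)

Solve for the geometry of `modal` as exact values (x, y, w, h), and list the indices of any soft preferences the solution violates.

modal = (x=189, y=30, w=107, h=42)
violated soft preferences: 19, 20, 22

1. modal.x = 189  [modal.left = toolbar.right + 14]
2. modal.y = 30  [toolbar.top = modal.top]
3. modal.w = 107  [modal.w = content.w]
4. modal.h = 42  [content.top = modal.bottom + 4]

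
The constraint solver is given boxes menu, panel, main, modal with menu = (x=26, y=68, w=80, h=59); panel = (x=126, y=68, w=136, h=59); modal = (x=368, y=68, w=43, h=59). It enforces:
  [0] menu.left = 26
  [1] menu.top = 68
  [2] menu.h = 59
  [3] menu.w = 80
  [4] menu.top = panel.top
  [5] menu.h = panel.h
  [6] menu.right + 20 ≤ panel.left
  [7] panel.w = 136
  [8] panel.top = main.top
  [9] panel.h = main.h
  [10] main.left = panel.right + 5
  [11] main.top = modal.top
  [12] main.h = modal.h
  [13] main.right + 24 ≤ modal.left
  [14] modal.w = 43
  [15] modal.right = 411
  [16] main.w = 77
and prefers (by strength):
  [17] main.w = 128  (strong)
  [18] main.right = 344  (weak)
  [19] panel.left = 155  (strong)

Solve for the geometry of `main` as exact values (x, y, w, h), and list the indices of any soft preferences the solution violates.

1. main.y = 68  [panel.top = main.top]
2. main.h = 59  [panel.h = main.h]
3. main.x = 267  [main.left = panel.right + 5]
4. main.w = 77  [main.w = 77]

main = (x=267, y=68, w=77, h=59)
violated soft preferences: 17, 19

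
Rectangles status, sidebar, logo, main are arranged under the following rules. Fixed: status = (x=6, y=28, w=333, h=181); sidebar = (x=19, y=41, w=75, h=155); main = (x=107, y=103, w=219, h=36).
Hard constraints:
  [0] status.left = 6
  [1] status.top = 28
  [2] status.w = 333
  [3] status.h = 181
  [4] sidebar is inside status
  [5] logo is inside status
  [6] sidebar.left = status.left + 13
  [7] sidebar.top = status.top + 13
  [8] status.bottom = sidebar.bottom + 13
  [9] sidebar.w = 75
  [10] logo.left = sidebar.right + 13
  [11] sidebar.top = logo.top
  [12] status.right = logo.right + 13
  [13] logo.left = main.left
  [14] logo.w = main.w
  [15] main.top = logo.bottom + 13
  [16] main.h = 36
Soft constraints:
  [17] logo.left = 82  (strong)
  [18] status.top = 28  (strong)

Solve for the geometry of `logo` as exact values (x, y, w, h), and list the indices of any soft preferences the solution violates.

1. logo.x = 107  [logo.left = sidebar.right + 13]
2. logo.y = 41  [sidebar.top = logo.top]
3. logo.w = 219  [status.right = logo.right + 13]
4. logo.h = 49  [main.top = logo.bottom + 13]

logo = (x=107, y=41, w=219, h=49)
violated soft preferences: 17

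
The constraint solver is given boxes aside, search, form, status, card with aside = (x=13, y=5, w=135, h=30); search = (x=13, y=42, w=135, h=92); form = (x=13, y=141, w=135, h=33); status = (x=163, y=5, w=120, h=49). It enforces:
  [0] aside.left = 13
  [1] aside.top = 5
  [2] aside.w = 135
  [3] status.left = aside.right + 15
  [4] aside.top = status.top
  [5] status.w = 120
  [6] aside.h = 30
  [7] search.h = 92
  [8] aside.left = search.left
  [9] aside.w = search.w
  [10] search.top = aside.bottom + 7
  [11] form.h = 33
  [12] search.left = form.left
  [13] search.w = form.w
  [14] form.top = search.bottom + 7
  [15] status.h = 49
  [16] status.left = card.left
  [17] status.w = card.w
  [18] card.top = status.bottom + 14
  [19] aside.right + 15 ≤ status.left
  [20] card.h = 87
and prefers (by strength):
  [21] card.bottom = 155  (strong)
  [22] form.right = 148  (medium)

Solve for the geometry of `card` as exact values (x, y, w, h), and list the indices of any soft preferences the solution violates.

1. card.x = 163  [status.left = card.left]
2. card.w = 120  [status.w = card.w]
3. card.y = 68  [card.top = status.bottom + 14]
4. card.h = 87  [card.h = 87]

card = (x=163, y=68, w=120, h=87)
violated soft preferences: none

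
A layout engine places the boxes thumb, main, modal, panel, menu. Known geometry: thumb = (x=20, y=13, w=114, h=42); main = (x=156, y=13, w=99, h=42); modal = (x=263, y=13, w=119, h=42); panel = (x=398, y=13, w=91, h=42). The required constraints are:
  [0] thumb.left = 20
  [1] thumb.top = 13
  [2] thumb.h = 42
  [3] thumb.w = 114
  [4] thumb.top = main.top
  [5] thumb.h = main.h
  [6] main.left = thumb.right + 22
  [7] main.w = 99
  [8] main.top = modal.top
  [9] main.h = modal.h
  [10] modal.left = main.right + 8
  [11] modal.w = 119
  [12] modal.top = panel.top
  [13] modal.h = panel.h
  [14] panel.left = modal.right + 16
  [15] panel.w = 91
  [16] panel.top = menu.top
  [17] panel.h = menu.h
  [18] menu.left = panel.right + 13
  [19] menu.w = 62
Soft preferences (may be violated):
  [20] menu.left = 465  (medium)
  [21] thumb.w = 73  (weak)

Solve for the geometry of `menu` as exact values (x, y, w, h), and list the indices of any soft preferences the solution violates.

1. menu.y = 13  [panel.top = menu.top]
2. menu.h = 42  [panel.h = menu.h]
3. menu.x = 502  [menu.left = panel.right + 13]
4. menu.w = 62  [menu.w = 62]

menu = (x=502, y=13, w=62, h=42)
violated soft preferences: 20, 21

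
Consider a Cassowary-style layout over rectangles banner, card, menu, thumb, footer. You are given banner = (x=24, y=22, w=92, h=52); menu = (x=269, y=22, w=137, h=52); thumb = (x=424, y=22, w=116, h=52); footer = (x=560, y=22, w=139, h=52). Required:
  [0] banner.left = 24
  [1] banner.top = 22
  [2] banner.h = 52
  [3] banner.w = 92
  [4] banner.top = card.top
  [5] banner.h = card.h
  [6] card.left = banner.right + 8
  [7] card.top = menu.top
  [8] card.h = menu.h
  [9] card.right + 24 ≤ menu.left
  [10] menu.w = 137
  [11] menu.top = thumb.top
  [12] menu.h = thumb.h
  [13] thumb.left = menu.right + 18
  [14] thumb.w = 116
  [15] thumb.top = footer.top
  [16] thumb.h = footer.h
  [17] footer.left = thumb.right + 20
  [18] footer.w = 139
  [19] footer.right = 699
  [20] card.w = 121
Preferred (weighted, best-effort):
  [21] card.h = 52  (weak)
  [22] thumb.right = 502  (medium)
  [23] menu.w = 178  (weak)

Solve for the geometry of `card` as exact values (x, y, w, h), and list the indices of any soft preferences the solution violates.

card = (x=124, y=22, w=121, h=52)
violated soft preferences: 22, 23

1. card.y = 22  [banner.top = card.top]
2. card.h = 52  [banner.h = card.h]
3. card.x = 124  [card.left = banner.right + 8]
4. card.w = 121  [card.w = 121]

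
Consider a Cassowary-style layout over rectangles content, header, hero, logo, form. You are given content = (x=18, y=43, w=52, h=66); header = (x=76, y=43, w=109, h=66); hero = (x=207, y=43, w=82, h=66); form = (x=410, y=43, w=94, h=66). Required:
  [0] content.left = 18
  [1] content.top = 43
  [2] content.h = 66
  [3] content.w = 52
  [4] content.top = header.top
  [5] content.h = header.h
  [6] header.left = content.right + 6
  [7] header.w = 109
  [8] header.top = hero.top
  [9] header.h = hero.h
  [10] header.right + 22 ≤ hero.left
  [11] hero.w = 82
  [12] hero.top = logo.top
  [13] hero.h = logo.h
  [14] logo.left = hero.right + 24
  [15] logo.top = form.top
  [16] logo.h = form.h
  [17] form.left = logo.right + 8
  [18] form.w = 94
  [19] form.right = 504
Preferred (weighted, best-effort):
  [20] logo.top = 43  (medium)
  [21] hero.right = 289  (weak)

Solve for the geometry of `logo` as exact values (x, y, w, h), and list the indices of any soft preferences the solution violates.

logo = (x=313, y=43, w=89, h=66)
violated soft preferences: none

1. logo.y = 43  [hero.top = logo.top]
2. logo.h = 66  [hero.h = logo.h]
3. logo.x = 313  [logo.left = hero.right + 24]
4. logo.w = 89  [form.left = logo.right + 8]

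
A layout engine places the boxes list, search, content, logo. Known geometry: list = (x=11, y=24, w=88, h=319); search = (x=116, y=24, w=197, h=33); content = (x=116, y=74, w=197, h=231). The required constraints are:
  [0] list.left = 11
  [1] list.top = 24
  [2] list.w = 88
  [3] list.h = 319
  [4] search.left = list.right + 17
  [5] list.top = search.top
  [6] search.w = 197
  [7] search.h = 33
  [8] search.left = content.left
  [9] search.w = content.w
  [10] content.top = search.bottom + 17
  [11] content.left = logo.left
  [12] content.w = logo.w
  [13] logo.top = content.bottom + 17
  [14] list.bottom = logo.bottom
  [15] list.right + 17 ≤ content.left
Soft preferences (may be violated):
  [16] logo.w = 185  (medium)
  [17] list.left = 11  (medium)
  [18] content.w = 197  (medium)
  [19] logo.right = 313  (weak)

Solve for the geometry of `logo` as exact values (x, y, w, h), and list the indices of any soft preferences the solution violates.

logo = (x=116, y=322, w=197, h=21)
violated soft preferences: 16

1. logo.x = 116  [content.left = logo.left]
2. logo.w = 197  [content.w = logo.w]
3. logo.y = 322  [logo.top = content.bottom + 17]
4. logo.h = 21  [list.bottom = logo.bottom]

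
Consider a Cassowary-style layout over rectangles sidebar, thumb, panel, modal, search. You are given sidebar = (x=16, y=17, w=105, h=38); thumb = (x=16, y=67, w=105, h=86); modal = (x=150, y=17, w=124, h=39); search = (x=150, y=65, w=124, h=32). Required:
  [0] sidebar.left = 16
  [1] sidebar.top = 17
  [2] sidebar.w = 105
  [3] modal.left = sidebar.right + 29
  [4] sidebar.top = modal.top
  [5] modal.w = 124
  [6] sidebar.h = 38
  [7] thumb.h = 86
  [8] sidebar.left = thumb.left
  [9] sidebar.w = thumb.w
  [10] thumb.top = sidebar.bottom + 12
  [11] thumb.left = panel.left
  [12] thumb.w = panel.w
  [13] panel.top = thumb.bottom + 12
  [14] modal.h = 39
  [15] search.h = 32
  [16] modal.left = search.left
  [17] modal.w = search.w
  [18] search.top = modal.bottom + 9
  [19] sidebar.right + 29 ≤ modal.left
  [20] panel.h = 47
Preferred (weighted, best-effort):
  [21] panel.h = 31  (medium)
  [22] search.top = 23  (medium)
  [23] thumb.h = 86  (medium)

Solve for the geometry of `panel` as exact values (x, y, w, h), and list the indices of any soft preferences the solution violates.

1. panel.x = 16  [thumb.left = panel.left]
2. panel.w = 105  [thumb.w = panel.w]
3. panel.y = 165  [panel.top = thumb.bottom + 12]
4. panel.h = 47  [panel.h = 47]

panel = (x=16, y=165, w=105, h=47)
violated soft preferences: 21, 22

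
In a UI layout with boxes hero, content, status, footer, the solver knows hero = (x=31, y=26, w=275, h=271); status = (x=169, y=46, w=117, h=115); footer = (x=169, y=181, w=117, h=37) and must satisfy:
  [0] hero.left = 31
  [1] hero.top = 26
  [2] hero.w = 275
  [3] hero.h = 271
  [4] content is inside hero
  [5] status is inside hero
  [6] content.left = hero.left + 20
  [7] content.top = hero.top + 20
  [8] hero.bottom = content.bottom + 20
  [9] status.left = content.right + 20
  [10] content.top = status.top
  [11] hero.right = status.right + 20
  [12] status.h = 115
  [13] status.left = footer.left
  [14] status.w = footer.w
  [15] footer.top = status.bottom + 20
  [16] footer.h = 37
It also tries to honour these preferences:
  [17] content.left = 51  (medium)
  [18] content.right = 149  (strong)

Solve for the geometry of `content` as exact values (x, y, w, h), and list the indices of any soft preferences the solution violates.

1. content.x = 51  [content.left = hero.left + 20]
2. content.y = 46  [content.top = hero.top + 20]
3. content.h = 231  [hero.bottom = content.bottom + 20]
4. content.w = 98  [status.left = content.right + 20]

content = (x=51, y=46, w=98, h=231)
violated soft preferences: none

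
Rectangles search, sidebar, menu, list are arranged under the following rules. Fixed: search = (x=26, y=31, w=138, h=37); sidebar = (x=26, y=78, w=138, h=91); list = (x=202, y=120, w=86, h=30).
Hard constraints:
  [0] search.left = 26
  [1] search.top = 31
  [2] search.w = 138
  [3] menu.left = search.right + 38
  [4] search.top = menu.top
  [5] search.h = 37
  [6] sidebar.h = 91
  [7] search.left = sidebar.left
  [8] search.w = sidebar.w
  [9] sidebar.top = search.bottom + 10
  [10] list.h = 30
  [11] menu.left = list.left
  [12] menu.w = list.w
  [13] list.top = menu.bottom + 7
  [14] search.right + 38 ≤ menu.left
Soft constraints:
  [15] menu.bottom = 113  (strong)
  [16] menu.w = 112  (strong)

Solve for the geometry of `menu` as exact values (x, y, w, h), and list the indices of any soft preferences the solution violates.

1. menu.x = 202  [menu.left = search.right + 38]
2. menu.y = 31  [search.top = menu.top]
3. menu.w = 86  [menu.w = list.w]
4. menu.h = 82  [list.top = menu.bottom + 7]

menu = (x=202, y=31, w=86, h=82)
violated soft preferences: 16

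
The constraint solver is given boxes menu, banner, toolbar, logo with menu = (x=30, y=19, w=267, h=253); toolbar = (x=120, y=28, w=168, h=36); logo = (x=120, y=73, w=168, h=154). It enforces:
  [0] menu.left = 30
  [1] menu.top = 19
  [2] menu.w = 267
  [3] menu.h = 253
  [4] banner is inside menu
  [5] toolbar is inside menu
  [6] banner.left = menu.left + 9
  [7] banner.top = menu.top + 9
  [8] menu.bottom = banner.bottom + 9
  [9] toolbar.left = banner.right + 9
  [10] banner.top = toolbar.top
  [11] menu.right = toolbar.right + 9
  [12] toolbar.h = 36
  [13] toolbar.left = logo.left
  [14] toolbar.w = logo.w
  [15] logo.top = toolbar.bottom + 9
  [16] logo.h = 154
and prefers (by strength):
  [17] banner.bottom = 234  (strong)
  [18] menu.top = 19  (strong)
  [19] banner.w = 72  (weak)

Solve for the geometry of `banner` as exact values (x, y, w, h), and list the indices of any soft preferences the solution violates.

banner = (x=39, y=28, w=72, h=235)
violated soft preferences: 17

1. banner.x = 39  [banner.left = menu.left + 9]
2. banner.y = 28  [banner.top = menu.top + 9]
3. banner.h = 235  [menu.bottom = banner.bottom + 9]
4. banner.w = 72  [toolbar.left = banner.right + 9]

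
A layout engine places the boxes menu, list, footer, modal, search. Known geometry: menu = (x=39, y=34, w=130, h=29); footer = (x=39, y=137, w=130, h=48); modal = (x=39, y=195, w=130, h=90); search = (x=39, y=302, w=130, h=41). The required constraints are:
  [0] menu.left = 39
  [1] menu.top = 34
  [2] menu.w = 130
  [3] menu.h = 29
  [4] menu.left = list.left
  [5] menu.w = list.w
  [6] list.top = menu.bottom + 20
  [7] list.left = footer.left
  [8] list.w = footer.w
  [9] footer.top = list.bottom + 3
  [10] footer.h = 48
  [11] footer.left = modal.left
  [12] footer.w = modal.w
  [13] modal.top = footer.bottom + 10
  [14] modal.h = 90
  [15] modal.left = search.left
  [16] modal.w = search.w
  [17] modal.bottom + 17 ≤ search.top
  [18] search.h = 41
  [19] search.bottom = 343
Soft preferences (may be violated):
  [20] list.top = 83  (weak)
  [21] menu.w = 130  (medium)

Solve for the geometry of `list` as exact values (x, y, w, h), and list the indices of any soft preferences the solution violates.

1. list.x = 39  [menu.left = list.left]
2. list.w = 130  [menu.w = list.w]
3. list.y = 83  [list.top = menu.bottom + 20]
4. list.h = 51  [footer.top = list.bottom + 3]

list = (x=39, y=83, w=130, h=51)
violated soft preferences: none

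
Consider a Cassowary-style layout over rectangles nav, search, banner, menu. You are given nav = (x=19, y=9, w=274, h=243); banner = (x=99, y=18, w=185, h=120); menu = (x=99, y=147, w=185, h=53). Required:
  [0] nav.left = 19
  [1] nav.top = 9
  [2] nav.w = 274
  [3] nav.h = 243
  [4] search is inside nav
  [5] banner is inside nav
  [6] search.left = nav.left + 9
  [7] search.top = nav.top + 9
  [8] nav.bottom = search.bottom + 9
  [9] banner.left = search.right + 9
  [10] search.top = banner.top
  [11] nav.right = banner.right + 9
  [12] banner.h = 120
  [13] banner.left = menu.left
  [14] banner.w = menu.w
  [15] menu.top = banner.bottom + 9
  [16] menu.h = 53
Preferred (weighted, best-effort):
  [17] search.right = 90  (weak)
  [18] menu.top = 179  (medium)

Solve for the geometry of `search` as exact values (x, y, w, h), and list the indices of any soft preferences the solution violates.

1. search.x = 28  [search.left = nav.left + 9]
2. search.y = 18  [search.top = nav.top + 9]
3. search.h = 225  [nav.bottom = search.bottom + 9]
4. search.w = 62  [banner.left = search.right + 9]

search = (x=28, y=18, w=62, h=225)
violated soft preferences: 18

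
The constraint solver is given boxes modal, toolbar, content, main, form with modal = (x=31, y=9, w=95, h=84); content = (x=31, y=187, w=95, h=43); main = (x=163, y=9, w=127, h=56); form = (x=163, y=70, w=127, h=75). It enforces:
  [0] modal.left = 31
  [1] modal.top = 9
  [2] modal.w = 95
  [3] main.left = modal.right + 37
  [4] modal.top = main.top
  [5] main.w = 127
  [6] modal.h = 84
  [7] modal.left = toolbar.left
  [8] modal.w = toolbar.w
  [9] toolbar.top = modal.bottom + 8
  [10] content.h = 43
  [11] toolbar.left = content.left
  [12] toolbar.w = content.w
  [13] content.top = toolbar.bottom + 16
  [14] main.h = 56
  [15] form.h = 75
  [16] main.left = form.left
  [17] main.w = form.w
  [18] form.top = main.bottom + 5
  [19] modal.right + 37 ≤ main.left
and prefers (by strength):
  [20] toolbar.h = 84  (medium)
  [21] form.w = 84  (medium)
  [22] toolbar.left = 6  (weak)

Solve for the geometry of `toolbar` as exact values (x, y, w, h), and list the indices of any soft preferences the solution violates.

1. toolbar.x = 31  [modal.left = toolbar.left]
2. toolbar.w = 95  [modal.w = toolbar.w]
3. toolbar.y = 101  [toolbar.top = modal.bottom + 8]
4. toolbar.h = 70  [content.top = toolbar.bottom + 16]

toolbar = (x=31, y=101, w=95, h=70)
violated soft preferences: 20, 21, 22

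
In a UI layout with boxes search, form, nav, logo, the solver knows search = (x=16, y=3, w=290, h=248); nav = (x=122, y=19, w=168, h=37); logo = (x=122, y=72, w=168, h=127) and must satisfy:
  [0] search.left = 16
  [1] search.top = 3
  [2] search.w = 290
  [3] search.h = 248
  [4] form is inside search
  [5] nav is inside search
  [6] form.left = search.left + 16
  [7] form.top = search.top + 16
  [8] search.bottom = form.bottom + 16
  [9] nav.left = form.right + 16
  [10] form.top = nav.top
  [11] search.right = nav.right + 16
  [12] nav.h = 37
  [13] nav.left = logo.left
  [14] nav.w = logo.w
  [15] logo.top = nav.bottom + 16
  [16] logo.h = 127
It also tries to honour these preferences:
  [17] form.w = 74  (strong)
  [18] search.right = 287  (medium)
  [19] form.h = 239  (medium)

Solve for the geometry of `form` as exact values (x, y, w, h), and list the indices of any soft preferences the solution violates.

1. form.x = 32  [form.left = search.left + 16]
2. form.y = 19  [form.top = search.top + 16]
3. form.h = 216  [search.bottom = form.bottom + 16]
4. form.w = 74  [nav.left = form.right + 16]

form = (x=32, y=19, w=74, h=216)
violated soft preferences: 18, 19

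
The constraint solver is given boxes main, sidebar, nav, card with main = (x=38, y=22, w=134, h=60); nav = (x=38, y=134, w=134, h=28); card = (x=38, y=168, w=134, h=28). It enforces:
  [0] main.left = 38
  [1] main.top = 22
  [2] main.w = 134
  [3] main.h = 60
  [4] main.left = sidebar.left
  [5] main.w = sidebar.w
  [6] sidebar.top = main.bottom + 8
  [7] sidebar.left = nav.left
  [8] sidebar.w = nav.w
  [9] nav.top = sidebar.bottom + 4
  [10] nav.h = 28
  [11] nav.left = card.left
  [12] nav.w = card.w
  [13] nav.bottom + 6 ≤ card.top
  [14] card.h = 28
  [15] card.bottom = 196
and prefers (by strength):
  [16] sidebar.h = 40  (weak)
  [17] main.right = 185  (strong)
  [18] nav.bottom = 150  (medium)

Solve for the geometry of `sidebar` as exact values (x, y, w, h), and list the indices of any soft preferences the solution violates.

1. sidebar.x = 38  [main.left = sidebar.left]
2. sidebar.w = 134  [main.w = sidebar.w]
3. sidebar.y = 90  [sidebar.top = main.bottom + 8]
4. sidebar.h = 40  [nav.top = sidebar.bottom + 4]

sidebar = (x=38, y=90, w=134, h=40)
violated soft preferences: 17, 18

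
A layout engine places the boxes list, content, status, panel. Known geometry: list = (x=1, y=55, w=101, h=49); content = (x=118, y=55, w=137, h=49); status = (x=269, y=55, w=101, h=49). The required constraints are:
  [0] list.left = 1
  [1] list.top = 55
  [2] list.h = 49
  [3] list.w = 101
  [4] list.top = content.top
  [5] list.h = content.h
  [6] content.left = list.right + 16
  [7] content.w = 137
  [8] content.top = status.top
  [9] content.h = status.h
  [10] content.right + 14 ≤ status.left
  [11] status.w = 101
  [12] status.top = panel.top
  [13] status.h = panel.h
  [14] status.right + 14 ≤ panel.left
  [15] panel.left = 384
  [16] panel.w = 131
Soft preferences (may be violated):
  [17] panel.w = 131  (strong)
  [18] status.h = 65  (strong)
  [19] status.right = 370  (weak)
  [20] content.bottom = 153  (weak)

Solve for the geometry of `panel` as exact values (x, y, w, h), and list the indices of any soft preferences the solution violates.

panel = (x=384, y=55, w=131, h=49)
violated soft preferences: 18, 20

1. panel.y = 55  [status.top = panel.top]
2. panel.h = 49  [status.h = panel.h]
3. panel.x = 384  [panel.left = 384]
4. panel.w = 131  [panel.w = 131]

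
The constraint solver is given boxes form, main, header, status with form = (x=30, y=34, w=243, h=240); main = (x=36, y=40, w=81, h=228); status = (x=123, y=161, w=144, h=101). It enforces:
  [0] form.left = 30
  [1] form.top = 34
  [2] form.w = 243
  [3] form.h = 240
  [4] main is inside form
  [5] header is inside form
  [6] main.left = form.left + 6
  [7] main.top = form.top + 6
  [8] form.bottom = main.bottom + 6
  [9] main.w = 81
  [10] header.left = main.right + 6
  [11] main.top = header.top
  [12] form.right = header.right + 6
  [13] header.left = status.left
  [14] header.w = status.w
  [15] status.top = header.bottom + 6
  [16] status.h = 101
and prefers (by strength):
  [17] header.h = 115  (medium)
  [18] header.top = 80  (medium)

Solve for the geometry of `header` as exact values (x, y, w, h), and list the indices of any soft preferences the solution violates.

1. header.x = 123  [header.left = main.right + 6]
2. header.y = 40  [main.top = header.top]
3. header.w = 144  [form.right = header.right + 6]
4. header.h = 115  [status.top = header.bottom + 6]

header = (x=123, y=40, w=144, h=115)
violated soft preferences: 18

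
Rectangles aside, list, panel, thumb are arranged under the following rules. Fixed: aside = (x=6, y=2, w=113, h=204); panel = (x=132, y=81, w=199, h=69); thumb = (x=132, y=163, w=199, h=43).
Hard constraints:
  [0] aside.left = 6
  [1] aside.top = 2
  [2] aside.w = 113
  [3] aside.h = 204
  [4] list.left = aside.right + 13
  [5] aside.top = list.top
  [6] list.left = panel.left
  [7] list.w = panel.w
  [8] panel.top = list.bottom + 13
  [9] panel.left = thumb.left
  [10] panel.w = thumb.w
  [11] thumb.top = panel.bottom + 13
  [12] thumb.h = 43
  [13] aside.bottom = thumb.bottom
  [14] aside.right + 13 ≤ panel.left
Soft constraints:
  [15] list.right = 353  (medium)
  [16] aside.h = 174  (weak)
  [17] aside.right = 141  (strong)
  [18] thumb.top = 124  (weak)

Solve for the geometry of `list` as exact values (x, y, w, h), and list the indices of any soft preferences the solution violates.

1. list.x = 132  [list.left = aside.right + 13]
2. list.y = 2  [aside.top = list.top]
3. list.w = 199  [list.w = panel.w]
4. list.h = 66  [panel.top = list.bottom + 13]

list = (x=132, y=2, w=199, h=66)
violated soft preferences: 15, 16, 17, 18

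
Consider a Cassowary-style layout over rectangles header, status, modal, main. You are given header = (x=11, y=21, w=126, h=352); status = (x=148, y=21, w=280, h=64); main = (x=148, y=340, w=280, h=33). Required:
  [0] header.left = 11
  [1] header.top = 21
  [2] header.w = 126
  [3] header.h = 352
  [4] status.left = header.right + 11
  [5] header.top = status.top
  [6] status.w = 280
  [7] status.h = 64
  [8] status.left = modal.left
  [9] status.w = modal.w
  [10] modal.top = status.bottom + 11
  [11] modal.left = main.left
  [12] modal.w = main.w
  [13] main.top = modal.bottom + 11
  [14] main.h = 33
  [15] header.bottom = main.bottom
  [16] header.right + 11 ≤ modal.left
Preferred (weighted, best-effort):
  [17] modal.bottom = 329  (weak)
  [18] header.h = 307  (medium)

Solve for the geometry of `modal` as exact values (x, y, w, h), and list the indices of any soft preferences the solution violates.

modal = (x=148, y=96, w=280, h=233)
violated soft preferences: 18

1. modal.x = 148  [status.left = modal.left]
2. modal.w = 280  [status.w = modal.w]
3. modal.y = 96  [modal.top = status.bottom + 11]
4. modal.h = 233  [main.top = modal.bottom + 11]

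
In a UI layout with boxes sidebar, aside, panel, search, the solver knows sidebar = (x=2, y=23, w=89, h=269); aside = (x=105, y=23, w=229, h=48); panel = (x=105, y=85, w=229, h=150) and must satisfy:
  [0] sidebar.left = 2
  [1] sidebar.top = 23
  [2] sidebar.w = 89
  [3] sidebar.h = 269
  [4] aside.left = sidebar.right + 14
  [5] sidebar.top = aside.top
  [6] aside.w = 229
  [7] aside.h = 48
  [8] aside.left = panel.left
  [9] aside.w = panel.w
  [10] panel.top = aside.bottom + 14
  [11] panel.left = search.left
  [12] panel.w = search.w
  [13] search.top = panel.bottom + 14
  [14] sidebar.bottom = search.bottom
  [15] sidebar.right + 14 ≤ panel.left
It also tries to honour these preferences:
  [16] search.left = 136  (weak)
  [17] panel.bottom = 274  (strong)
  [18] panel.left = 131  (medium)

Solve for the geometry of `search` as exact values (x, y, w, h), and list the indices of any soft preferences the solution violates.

search = (x=105, y=249, w=229, h=43)
violated soft preferences: 16, 17, 18

1. search.x = 105  [panel.left = search.left]
2. search.w = 229  [panel.w = search.w]
3. search.y = 249  [search.top = panel.bottom + 14]
4. search.h = 43  [sidebar.bottom = search.bottom]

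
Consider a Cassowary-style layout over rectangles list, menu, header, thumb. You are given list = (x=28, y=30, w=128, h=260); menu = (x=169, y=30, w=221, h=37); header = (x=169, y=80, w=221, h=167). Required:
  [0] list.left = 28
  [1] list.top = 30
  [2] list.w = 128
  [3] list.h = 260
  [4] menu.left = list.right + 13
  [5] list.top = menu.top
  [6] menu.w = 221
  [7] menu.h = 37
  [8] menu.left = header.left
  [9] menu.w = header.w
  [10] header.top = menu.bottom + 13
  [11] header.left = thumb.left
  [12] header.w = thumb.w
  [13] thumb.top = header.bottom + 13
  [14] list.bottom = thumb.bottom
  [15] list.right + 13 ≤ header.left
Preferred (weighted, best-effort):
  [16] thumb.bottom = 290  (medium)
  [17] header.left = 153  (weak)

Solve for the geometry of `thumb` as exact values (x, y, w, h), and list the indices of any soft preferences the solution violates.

1. thumb.x = 169  [header.left = thumb.left]
2. thumb.w = 221  [header.w = thumb.w]
3. thumb.y = 260  [thumb.top = header.bottom + 13]
4. thumb.h = 30  [list.bottom = thumb.bottom]

thumb = (x=169, y=260, w=221, h=30)
violated soft preferences: 17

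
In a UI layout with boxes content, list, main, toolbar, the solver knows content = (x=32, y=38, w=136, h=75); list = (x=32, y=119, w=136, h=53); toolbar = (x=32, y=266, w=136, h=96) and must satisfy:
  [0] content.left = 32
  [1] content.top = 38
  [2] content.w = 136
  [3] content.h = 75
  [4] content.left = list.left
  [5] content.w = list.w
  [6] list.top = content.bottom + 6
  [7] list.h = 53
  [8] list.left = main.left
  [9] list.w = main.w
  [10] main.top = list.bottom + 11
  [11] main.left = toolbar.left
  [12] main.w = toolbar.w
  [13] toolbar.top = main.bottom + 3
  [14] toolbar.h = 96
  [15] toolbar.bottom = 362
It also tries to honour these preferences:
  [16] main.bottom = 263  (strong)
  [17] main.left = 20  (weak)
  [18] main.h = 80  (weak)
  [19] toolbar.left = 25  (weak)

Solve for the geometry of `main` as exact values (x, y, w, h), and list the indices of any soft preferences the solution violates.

1. main.x = 32  [list.left = main.left]
2. main.w = 136  [list.w = main.w]
3. main.y = 183  [main.top = list.bottom + 11]
4. main.h = 80  [toolbar.top = main.bottom + 3]

main = (x=32, y=183, w=136, h=80)
violated soft preferences: 17, 19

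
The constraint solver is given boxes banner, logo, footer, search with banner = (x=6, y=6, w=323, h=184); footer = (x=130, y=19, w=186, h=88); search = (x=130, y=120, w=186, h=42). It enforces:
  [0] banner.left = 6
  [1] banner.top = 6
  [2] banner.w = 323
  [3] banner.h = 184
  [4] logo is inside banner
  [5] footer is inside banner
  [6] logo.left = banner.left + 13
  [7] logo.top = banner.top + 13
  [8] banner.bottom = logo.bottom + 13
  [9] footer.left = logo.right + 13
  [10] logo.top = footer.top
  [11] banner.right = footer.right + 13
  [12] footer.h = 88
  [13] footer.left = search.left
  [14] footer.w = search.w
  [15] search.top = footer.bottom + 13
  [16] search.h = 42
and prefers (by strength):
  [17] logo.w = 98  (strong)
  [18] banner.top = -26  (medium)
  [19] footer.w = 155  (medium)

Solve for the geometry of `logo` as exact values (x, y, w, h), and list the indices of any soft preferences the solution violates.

logo = (x=19, y=19, w=98, h=158)
violated soft preferences: 18, 19

1. logo.x = 19  [logo.left = banner.left + 13]
2. logo.y = 19  [logo.top = banner.top + 13]
3. logo.h = 158  [banner.bottom = logo.bottom + 13]
4. logo.w = 98  [footer.left = logo.right + 13]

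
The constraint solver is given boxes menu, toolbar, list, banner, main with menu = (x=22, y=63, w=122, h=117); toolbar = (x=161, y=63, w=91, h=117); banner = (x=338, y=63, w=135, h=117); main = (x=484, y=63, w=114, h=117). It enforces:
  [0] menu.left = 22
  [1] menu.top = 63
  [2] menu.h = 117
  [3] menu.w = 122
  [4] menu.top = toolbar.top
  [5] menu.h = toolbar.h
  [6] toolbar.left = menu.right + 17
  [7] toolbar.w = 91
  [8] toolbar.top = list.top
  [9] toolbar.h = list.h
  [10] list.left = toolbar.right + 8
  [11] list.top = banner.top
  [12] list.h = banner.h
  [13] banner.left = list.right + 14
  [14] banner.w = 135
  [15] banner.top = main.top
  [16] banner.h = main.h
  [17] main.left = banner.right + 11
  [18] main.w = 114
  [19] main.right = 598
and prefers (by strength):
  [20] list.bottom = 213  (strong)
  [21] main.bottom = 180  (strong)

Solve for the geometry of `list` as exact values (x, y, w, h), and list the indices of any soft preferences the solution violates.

1. list.y = 63  [toolbar.top = list.top]
2. list.h = 117  [toolbar.h = list.h]
3. list.x = 260  [list.left = toolbar.right + 8]
4. list.w = 64  [banner.left = list.right + 14]

list = (x=260, y=63, w=64, h=117)
violated soft preferences: 20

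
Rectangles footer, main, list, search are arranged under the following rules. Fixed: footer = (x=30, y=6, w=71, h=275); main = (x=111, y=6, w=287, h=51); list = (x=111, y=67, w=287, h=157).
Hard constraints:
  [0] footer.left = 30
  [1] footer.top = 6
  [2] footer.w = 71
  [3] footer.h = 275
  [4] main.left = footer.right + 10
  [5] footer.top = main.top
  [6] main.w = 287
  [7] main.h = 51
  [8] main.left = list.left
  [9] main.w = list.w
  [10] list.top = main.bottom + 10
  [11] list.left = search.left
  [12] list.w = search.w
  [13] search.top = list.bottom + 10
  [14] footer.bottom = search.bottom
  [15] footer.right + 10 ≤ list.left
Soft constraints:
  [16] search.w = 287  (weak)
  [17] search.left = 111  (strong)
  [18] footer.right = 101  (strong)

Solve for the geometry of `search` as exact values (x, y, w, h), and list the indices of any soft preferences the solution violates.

search = (x=111, y=234, w=287, h=47)
violated soft preferences: none

1. search.x = 111  [list.left = search.left]
2. search.w = 287  [list.w = search.w]
3. search.y = 234  [search.top = list.bottom + 10]
4. search.h = 47  [footer.bottom = search.bottom]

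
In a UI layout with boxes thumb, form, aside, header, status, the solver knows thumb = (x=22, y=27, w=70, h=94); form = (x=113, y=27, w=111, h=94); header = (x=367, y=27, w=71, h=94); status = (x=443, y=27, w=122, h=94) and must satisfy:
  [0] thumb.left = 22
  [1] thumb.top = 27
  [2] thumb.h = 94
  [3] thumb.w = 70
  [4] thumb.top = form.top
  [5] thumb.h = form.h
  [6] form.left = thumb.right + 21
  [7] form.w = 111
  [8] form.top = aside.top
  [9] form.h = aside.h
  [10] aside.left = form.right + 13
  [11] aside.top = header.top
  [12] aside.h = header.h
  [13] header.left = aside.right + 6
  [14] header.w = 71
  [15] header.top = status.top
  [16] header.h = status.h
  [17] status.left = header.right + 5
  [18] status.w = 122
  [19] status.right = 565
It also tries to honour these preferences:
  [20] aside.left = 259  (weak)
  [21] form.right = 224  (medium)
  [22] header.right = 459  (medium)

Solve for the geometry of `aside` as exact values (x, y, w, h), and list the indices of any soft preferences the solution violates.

aside = (x=237, y=27, w=124, h=94)
violated soft preferences: 20, 22

1. aside.y = 27  [form.top = aside.top]
2. aside.h = 94  [form.h = aside.h]
3. aside.x = 237  [aside.left = form.right + 13]
4. aside.w = 124  [header.left = aside.right + 6]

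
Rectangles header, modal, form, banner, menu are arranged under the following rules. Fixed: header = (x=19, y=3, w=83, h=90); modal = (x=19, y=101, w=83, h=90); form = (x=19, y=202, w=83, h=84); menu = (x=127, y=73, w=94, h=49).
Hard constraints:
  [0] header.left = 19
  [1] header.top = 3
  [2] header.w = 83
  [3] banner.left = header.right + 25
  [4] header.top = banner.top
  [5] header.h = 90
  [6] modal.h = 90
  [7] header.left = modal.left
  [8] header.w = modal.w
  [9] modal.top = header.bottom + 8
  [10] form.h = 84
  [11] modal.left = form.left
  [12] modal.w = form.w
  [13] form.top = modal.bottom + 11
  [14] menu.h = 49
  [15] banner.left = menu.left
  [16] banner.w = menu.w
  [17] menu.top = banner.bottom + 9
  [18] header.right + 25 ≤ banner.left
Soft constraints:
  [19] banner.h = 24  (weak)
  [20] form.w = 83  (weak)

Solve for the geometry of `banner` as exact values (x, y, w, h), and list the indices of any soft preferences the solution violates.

1. banner.x = 127  [banner.left = header.right + 25]
2. banner.y = 3  [header.top = banner.top]
3. banner.w = 94  [banner.w = menu.w]
4. banner.h = 61  [menu.top = banner.bottom + 9]

banner = (x=127, y=3, w=94, h=61)
violated soft preferences: 19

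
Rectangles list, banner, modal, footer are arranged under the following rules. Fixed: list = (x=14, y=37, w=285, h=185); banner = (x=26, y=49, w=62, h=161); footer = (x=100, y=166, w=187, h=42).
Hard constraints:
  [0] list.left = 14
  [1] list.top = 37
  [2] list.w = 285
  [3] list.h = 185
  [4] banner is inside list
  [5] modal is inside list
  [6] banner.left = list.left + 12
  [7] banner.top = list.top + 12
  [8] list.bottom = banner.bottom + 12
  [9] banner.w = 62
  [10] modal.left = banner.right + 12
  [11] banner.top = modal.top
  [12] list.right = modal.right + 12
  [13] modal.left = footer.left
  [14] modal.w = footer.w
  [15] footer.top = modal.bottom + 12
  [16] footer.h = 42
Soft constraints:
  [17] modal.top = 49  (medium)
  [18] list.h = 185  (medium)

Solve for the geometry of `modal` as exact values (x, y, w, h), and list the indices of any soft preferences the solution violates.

1. modal.x = 100  [modal.left = banner.right + 12]
2. modal.y = 49  [banner.top = modal.top]
3. modal.w = 187  [list.right = modal.right + 12]
4. modal.h = 105  [footer.top = modal.bottom + 12]

modal = (x=100, y=49, w=187, h=105)
violated soft preferences: none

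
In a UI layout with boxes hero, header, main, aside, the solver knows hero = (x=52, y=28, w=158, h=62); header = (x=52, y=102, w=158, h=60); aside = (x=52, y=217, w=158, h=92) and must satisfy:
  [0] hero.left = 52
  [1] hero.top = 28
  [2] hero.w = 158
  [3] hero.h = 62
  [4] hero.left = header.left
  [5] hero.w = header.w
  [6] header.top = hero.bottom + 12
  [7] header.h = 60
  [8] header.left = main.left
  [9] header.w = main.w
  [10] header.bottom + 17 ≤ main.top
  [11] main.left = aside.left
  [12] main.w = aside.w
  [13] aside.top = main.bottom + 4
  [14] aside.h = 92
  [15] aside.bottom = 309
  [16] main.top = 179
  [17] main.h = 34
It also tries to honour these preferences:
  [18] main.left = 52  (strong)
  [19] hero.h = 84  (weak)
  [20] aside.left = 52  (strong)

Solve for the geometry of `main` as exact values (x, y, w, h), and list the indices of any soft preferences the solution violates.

main = (x=52, y=179, w=158, h=34)
violated soft preferences: 19

1. main.x = 52  [header.left = main.left]
2. main.w = 158  [header.w = main.w]
3. main.y = 179  [main.top = 179]
4. main.h = 34  [main.h = 34]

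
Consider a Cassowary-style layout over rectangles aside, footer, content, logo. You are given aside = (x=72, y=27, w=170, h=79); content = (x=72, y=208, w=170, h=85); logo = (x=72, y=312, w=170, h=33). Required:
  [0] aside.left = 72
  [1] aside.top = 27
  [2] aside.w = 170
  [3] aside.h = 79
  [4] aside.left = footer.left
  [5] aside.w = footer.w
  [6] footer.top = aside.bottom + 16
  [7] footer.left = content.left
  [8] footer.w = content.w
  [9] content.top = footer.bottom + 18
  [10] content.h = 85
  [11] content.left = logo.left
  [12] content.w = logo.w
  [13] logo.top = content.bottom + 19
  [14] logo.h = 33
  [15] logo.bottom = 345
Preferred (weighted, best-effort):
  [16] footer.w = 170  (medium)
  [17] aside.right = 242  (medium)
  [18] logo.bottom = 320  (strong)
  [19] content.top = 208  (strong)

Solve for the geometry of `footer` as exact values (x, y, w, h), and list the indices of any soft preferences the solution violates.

footer = (x=72, y=122, w=170, h=68)
violated soft preferences: 18

1. footer.x = 72  [aside.left = footer.left]
2. footer.w = 170  [aside.w = footer.w]
3. footer.y = 122  [footer.top = aside.bottom + 16]
4. footer.h = 68  [content.top = footer.bottom + 18]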